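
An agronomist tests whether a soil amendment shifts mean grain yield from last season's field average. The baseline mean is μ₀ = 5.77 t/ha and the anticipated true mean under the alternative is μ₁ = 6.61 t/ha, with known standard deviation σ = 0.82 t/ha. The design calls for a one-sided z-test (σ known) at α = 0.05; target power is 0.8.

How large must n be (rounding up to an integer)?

n = 6

Standardized effect: d = |μ₁ − μ₀| / σ = |6.61 − 5.77| / 0.82 = 1.0244
Set Φ(δ − 1.645) = 0.8; then δ − 1.645 = Φ⁻¹(0.8) = 0.842, giving δ = 2.486.
δ = d·√n ⇒ n = (δ/d)² = (2.486 / 1.0244)² = 5.89.
Rounding up, n = 6.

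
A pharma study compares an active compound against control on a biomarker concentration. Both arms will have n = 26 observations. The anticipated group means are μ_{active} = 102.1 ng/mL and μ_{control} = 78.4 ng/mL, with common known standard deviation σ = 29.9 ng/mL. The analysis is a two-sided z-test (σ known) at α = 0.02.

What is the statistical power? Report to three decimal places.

Power ≈ 0.702

Standardized effect: d = |μ_{active} − μ_{control}| / σ = |102.1 − 78.4| / 29.9 = 0.7926
Noncentrality parameter: δ = d·√(n/2) = 0.7926 × √(26/2) = 2.8579
Two-sided α = 0.02 → critical value z_{0.01} = 2.326.
Power = Φ(δ − 2.326) + Φ(−δ − 2.326) = Φ(0.532) + Φ(-5.184) = 0.7025 + 0.0000 = 0.7025.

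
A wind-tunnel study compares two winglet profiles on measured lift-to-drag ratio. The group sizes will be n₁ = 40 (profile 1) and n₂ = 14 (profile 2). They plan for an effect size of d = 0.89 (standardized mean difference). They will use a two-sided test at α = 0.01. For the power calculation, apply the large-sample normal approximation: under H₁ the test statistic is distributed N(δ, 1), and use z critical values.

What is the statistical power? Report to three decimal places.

Noncentrality parameter: δ = d / √(1/n₁ + 1/n₂) = 0.89 / √(1/40 + 1/14) = 2.8661
Two-sided α = 0.01 → critical value z_{0.005} = 2.576.
Power = Φ(δ − 2.576) + Φ(−δ − 2.576) = Φ(0.290) + Φ(-5.442) = 0.6142 + 0.0000 = 0.6142.

Power ≈ 0.614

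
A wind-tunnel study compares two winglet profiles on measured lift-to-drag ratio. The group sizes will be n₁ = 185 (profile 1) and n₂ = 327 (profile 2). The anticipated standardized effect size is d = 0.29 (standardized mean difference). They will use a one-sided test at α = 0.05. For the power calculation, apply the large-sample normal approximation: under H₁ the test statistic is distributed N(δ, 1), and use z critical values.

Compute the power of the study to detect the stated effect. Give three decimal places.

Noncentrality parameter: λ = d / √(1/n₁ + 1/n₂) = 0.29 / √(1/185 + 1/327) = 3.1523
Critical value for a one-sided test at α = 0.05: z_α = 1.645.
Power = P(Z > 1.645 − λ) = Φ(1.507) = 0.9341.

Power ≈ 0.934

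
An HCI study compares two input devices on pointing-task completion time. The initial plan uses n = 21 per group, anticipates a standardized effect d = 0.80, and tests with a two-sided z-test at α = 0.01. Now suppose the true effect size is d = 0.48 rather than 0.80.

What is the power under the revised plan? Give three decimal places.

With d = 0.48: δ = d·√(n/2) = 0.48 × √(21/2) = 1.5554. Critical value z_{0.005} = 2.576.
Revised power = Φ(δ − 2.576) + Φ(−δ − 2.576) = Φ(-1.020) + Φ(-4.131) = 0.1538 + 0.0000 = 0.1538.

Power ≈ 0.154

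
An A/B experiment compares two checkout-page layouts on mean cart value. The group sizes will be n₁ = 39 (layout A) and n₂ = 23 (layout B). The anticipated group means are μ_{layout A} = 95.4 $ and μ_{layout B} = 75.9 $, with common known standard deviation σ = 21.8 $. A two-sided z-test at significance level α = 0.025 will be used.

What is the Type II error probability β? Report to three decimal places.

β ≈ 0.123

Standardized effect: d = |μ_{layout A} − μ_{layout B}| / σ = |95.4 − 75.9| / 21.8 = 0.8945
Noncentrality parameter: δ = d / √(1/n₁ + 1/n₂) = 0.8945 / √(1/39 + 1/23) = 3.4023
Two-sided α = 0.025 → critical value z_{0.0125} = 2.241.
Power = Φ(δ − 2.241) + Φ(−δ − 2.241) = Φ(1.161) + Φ(-5.644) = 0.8772 + 0.0000 = 0.8772.
Type II error: β = 1 − power = 1 − 0.8772 = 0.1228.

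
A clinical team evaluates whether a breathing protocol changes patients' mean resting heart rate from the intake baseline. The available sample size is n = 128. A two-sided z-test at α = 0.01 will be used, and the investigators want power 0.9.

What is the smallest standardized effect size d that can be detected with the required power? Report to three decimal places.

d ≈ 0.341

Required noncentrality: δ = z_{0.005} + z_{0.10} = 2.576 + 1.282 = 3.857.
(Lower-tail contribution to power is negligible for δ > 0.)
δ = d·√n ⇒ d = δ/√n = 3.857/√128 = 0.3409.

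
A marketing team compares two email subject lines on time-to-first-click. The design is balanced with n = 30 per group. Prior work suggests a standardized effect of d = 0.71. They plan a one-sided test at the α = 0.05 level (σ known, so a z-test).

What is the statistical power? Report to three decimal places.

Power ≈ 0.865

Noncentrality parameter: λ = d·√(n/2) = 0.71 × √(30/2) = 2.7498
One-sided α = 0.05 → critical value z_{0.05} = 1.645.
Power = Φ(λ − 1.645) = Φ(1.105) = 0.8654.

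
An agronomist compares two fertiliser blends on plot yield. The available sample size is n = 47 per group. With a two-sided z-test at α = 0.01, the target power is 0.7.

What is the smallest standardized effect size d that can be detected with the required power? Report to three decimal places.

Need Φ(δ − 2.576) = 0.7, so δ = 2.576 + 0.524 = 3.100.
(Lower-tail contribution to power is negligible for δ > 0.)
δ = d·√(n/2) ⇒ d = δ/√(n/2) = 3.100/√(47/2) = 0.6395.

d ≈ 0.640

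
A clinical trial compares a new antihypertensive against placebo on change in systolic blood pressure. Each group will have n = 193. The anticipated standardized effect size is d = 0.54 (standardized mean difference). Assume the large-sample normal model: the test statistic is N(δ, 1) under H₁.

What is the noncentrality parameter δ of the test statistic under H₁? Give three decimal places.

δ ≈ 5.305

The noncentrality parameter scales effect size by the design's sample-size factor: δ = d·√(n/2) = 0.54 × √(193/2) = 5.3047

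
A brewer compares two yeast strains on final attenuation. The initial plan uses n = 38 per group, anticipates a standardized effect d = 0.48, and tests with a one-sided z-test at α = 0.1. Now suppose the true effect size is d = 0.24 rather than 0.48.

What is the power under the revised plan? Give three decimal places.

With d = 0.24: δ = d·√(n/2) = 0.24 × √(38/2) = 1.0461. Critical value z_{0.1} = 1.282.
Revised power = P(Z > 1.282 − δ) = Φ(-0.235) = 0.4069.

Power ≈ 0.407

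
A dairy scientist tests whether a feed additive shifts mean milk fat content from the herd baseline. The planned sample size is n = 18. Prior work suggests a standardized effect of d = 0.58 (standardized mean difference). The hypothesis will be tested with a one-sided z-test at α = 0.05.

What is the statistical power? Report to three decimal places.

Power ≈ 0.793

Noncentrality parameter: δ = d·√n = 0.58 × √18 = 2.4607
Critical value for a one-sided test at α = 0.05: z_α = 1.645.
Power = P(Z > 1.645 − δ) = Φ(0.816) = 0.7927.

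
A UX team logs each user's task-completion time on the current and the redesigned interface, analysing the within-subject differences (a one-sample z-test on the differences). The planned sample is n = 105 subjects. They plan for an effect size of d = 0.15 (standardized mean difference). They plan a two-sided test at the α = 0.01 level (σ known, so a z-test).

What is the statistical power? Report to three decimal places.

Power ≈ 0.149

Noncentrality parameter: δ = d·√n = 0.15 × √105 = 1.5370
Two-sided α = 0.01 → critical value z_{0.005} = 2.576.
Power = Φ(δ − 2.576) + Φ(−δ − 2.576) = Φ(-1.039) + Φ(-4.113) = 0.1495 + 0.0000 = 0.1495.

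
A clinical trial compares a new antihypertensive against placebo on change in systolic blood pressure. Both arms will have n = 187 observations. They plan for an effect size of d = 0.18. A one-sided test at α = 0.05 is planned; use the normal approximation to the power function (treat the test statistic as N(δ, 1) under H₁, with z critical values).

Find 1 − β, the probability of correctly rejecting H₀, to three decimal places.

Power ≈ 0.538

Noncentrality parameter: δ = d·√(n/2) = 0.18 × √(187/2) = 1.7405
One-sided α = 0.05 → critical value z_{0.05} = 1.645.
Power = P(Z > 1.645 − δ) = Φ(0.096) = 0.5381.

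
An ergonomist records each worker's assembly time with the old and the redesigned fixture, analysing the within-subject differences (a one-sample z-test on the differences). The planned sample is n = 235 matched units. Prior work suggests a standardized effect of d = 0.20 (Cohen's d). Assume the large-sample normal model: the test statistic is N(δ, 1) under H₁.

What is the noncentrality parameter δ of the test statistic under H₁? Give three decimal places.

δ = d·√n = 0.20 × √235 = 3.0659

δ ≈ 3.066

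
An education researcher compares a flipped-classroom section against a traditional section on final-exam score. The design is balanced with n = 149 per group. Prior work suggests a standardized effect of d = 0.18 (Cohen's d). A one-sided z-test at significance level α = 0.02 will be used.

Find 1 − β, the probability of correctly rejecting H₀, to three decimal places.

Power ≈ 0.308

Noncentrality parameter: δ = d·√(n/2) = 0.18 × √(149/2) = 1.5536
One-sided α = 0.02 → critical value z_{0.02} = 2.054.
Power = P(Z > 2.054 − δ) = Φ(-0.500) = 0.3085.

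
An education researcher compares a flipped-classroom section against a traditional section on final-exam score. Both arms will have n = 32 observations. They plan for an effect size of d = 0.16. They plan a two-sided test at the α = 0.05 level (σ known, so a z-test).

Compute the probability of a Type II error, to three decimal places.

Noncentrality parameter: δ = d·√(n/2) = 0.16 × √(32/2) = 0.6400
Critical value for a two-sided test at α = 0.05: z_{α/2} = 1.960.
Power = Φ(δ − 1.960) + Φ(−δ − 1.960) = Φ(-1.320) + Φ(-2.600) = 0.0934 + 0.0047 = 0.0981.
Type II error: β = 1 − power = 1 − 0.0981 = 0.9019.

β ≈ 0.902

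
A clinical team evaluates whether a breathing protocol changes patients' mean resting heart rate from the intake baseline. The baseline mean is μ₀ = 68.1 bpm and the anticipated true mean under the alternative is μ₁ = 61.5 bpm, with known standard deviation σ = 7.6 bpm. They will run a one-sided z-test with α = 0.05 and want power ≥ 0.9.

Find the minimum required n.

n = 12

Standardized effect: d = |μ₁ − μ₀| / σ = |61.5 − 68.1| / 7.6 = 0.8684
Set Φ(δ − 1.645) = 0.9; then δ − 1.645 = Φ⁻¹(0.9) = 1.282, giving δ = 2.926.
δ = d·√n ⇒ n = (δ/d)² = (2.926 / 0.8684)² = 11.36.
Rounding up, n = 12.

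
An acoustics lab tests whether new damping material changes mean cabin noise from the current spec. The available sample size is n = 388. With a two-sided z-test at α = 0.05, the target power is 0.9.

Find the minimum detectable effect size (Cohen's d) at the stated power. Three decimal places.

Required noncentrality: δ = z_{0.025} + z_{0.10} = 1.960 + 1.282 = 3.242.
(The second rejection-region term Φ(−δ − z_{α/2}) is negligible and dropped.)
δ = d·√n ⇒ d = δ/√n = 3.242/√388 = 0.1646.

d ≈ 0.165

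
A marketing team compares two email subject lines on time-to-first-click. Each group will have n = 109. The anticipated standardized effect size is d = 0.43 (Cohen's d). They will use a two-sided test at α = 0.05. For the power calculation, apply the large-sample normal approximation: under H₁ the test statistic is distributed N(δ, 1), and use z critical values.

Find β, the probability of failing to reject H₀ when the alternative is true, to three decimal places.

Noncentrality parameter: δ = d·√(n/2) = 0.43 × √(109/2) = 3.1744
Two-sided α = 0.05 → critical value z_{0.025} = 1.960.
Power = Φ(δ − 1.960) + Φ(−δ − 1.960) = Φ(1.214) + Φ(-5.134) = 0.8877 + 0.0000 = 0.8877.
Type II error: β = 1 − power = 1 − 0.8877 = 0.1123.

β ≈ 0.112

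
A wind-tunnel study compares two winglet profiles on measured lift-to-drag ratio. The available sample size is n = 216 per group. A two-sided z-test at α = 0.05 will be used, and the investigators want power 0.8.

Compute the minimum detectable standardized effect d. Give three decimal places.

Need Φ(δ − 1.960) = 0.8, so δ = 1.960 + 0.842 = 2.802.
(The second rejection-region term Φ(−δ − z_{α/2}) is negligible and dropped.)
δ = d·√(n/2) ⇒ d = δ/√(n/2) = 2.802/√(216/2) = 0.2696.

d ≈ 0.270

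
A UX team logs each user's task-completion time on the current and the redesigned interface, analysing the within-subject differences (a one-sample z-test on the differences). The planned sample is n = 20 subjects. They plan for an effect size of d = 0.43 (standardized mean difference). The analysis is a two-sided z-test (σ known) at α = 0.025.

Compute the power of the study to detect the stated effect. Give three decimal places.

Power ≈ 0.375

Noncentrality parameter: δ = d·√n = 0.43 × √20 = 1.9230
Critical value for a two-sided test at α = 0.025: z_{α/2} = 2.241.
Power = Φ(δ − 2.241) + Φ(−δ − 2.241) = Φ(-0.318) + Φ(-4.164) = 0.3751 + 0.0000 = 0.3751.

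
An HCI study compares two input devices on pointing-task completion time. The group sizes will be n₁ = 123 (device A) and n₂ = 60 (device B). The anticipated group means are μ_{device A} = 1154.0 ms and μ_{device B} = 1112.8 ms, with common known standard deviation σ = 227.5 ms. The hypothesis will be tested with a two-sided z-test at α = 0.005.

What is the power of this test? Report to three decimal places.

Power ≈ 0.049

Standardized effect: d = |μ_{device A} − μ_{device B}| / σ = |1154.0 − 1112.8| / 227.5 = 0.1811
Noncentrality parameter: δ = d / √(1/n₁ + 1/n₂) = 0.1811 / √(1/123 + 1/60) = 1.1501
Critical value for a two-sided test at α = 0.005: z_{α/2} = 2.807.
Power = Φ(δ − 2.807) + Φ(−δ − 2.807) = Φ(-1.657) + Φ(-3.957) = 0.0488 + 0.0000 = 0.0488.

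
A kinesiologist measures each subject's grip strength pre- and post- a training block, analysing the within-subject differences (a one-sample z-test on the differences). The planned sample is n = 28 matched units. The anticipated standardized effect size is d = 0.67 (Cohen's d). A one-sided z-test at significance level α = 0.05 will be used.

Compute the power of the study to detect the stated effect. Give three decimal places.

Noncentrality parameter: δ = d·√n = 0.67 × √28 = 3.5453
Critical value for a one-sided test at α = 0.05: z_α = 1.645.
Power = Φ(δ − 1.645) = Φ(1.900) = 0.9713.

Power ≈ 0.971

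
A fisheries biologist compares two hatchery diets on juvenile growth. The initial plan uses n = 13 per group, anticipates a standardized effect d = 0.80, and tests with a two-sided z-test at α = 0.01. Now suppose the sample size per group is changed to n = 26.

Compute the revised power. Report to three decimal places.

With n = 26 per group: δ = d·√(n/2) = 0.80 × √(26/2) = 2.8844. Critical value z_{0.005} = 2.576.
Revised power = Φ(δ − 2.576) + Φ(−δ − 2.576) = Φ(0.309) + Φ(-5.460) = 0.6212 + 0.0000 = 0.6212.

Power ≈ 0.621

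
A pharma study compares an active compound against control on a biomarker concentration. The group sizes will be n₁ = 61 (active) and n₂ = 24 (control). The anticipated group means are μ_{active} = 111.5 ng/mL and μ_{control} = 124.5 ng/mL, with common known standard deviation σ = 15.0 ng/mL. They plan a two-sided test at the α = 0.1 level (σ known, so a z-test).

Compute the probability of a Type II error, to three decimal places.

Standardized effect: d = |μ_{active} − μ_{control}| / σ = |111.5 − 124.5| / 15.0 = 0.8667
Noncentrality parameter: δ = d / √(1/n₁ + 1/n₂) = 0.8667 / √(1/61 + 1/24) = 3.5968
Two-sided α = 0.1 → critical value z_{0.05} = 1.645.
Power = Φ(δ − 1.645) + Φ(−δ − 1.645) = Φ(1.952) + Φ(-5.242) = 0.9745 + 0.0000 = 0.9745.
Type II error: β = 1 − power = 1 − 0.9745 = 0.0255.

β ≈ 0.025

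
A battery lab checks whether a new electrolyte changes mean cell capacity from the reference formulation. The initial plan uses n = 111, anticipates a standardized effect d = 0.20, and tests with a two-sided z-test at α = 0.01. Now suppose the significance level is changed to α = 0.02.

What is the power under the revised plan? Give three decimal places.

δ = d·√n = 0.20 × √111 = 2.1071 (unchanged). New critical value: z_{0.01} = 2.326.
Revised power = Φ(δ − 2.326) + Φ(−δ − 2.326) = Φ(-0.219) + Φ(-4.433) = 0.4132 + 0.0000 = 0.4132.

Power ≈ 0.413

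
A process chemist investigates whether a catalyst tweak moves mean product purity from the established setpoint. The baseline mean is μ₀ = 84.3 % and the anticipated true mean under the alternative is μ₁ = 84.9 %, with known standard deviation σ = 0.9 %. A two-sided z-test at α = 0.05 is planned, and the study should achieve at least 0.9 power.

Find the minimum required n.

n = 24

Standardized effect: d = |μ₁ − μ₀| / σ = |84.9 − 84.3| / 0.9 = 0.6667
Set Φ(δ − 1.960) = 0.9; then δ − 1.960 = Φ⁻¹(0.9) = 1.282, giving δ = 3.242.
(For δ > 0 the lower-tail rejection region contributes negligibly to power, so the one-term inversion is standard.)
δ = d·√n ⇒ n = (δ/d)² = (3.242 / 0.6667)² = 23.64.
Round up to the next whole unit.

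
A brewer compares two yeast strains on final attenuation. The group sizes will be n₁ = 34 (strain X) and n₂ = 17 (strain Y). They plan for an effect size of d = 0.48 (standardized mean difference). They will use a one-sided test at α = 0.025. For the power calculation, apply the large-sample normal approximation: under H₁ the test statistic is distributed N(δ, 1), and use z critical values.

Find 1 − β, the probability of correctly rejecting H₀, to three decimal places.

Power ≈ 0.365

Noncentrality parameter: δ = d / √(1/n₁ + 1/n₂) = 0.48 / √(1/34 + 1/17) = 1.6159
Critical value for a one-sided test at α = 0.025: z_α = 1.960.
Power = Φ(δ − 1.960) = Φ(-0.344) = 0.3654.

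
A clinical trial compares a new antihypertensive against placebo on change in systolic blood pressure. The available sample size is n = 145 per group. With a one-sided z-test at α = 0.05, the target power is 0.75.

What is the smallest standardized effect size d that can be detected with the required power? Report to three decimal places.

d ≈ 0.272

Need Φ(δ − 1.645) = 0.75, so δ = 1.645 + 0.674 = 2.319.
δ = d·√(n/2) ⇒ d = δ/√(n/2) = 2.319/√(145/2) = 0.2724.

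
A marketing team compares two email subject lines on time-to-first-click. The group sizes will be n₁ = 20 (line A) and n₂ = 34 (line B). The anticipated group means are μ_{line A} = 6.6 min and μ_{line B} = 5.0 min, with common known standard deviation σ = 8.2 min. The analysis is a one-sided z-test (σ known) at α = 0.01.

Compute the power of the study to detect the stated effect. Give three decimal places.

Power ≈ 0.051

Standardized effect: d = |μ_{line A} − μ_{line B}| / σ = |6.6 − 5.0| / 8.2 = 0.1951
Noncentrality parameter: δ = d / √(1/n₁ + 1/n₂) = 0.1951 / √(1/20 + 1/34) = 0.6924
One-sided α = 0.01 → critical value z_{0.01} = 2.326.
Power = P(Z > 2.326 − δ) = Φ(-1.634) = 0.0511.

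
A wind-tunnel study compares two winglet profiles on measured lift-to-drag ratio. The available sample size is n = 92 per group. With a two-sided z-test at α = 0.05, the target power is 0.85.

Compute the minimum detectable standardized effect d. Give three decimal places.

d ≈ 0.442

Required noncentrality: δ = z_{0.025} + z_{0.15} = 1.960 + 1.036 = 2.996.
(Lower-tail contribution to power is negligible for δ > 0.)
δ = d·√(n/2) ⇒ d = δ/√(n/2) = 2.996/√(92/2) = 0.4418.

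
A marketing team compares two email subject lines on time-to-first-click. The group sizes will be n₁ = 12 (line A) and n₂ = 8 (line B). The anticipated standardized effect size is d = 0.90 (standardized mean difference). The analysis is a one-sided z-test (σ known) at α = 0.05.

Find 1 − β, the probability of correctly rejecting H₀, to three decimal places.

Power ≈ 0.628

Noncentrality parameter: δ = d / √(1/n₁ + 1/n₂) = 0.90 / √(1/12 + 1/8) = 1.9718
One-sided α = 0.05 → critical value z_{0.05} = 1.645.
Power = P(Z > 1.645 − δ) = Φ(0.327) = 0.6281.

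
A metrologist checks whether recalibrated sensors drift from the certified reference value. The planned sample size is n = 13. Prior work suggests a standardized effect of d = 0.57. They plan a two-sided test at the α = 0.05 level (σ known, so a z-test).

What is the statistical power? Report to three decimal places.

Noncentrality parameter: δ = d·√n = 0.57 × √13 = 2.0552
Two-sided α = 0.05 → critical value z_{0.025} = 1.960.
Power = Φ(δ − 1.960) + Φ(−δ − 1.960) = Φ(0.095) + Φ(-4.015) = 0.5379 + 0.0000 = 0.5380.

Power ≈ 0.538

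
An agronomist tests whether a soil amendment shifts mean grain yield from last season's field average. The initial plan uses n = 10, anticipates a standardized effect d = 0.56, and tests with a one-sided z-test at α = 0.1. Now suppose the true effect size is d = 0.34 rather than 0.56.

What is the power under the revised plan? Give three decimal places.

With d = 0.34: δ = d·√n = 0.34 × √10 = 1.0752. Critical value z_{0.1} = 1.282.
Revised power = P(Z > 1.282 − δ) = Φ(-0.206) = 0.4182.

Power ≈ 0.418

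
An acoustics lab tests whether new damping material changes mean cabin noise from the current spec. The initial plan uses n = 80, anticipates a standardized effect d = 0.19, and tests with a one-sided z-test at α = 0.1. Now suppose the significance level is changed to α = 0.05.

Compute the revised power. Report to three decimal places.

δ = d·√n = 0.19 × √80 = 1.6994 (unchanged). New critical value: z_{0.05} = 1.645.
Revised power = Φ(δ − 1.645) = Φ(0.055) = 0.5218.

Power ≈ 0.522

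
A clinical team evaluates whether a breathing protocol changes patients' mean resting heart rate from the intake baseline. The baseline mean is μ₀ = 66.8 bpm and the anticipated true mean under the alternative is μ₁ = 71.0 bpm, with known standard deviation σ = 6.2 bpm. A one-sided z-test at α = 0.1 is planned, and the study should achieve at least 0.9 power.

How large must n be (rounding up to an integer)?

n = 15

Standardized effect: d = |μ₁ − μ₀| / σ = |71.0 − 66.8| / 6.2 = 0.6774
For power 0.9 need Φ(δ − z_{0.1}) = 0.9, so δ = z_{0.1} + z_{0.10} = 1.282 + 1.282 = 2.563.
δ = d·√n ⇒ n = (δ/d)² = (2.563 / 0.6774)² = 14.32.
Rounding up, n = 15.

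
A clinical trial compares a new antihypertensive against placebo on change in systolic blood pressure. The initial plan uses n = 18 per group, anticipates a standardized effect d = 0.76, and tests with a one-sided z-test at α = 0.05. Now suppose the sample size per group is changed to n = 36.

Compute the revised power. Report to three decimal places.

With n = 36 per group: δ = d·√(n/2) = 0.76 × √(36/2) = 3.2244. Critical value z_{0.05} = 1.645.
Revised power = P(Z > 1.645 − δ) = Φ(1.580) = 0.9429.

Power ≈ 0.943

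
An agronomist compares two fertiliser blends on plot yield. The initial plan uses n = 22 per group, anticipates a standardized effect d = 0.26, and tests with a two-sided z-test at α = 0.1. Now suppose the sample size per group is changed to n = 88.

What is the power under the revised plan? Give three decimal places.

Power ≈ 0.532

With n = 88 per group: δ = d·√(n/2) = 0.26 × √(88/2) = 1.7246. Critical value z_{0.05} = 1.645.
Revised power = Φ(δ − 1.645) + Φ(−δ − 1.645) = Φ(0.080) + Φ(-3.369) = 0.5318 + 0.0004 = 0.5322.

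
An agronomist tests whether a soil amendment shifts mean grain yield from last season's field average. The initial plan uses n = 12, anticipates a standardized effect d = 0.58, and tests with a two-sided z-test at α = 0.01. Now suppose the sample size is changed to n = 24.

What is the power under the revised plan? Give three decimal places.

With n = 24: δ = d·√n = 0.58 × √24 = 2.8414. Critical value z_{0.005} = 2.576.
Revised power = Φ(δ − 2.576) + Φ(−δ − 2.576) = Φ(0.266) + Φ(-5.417) = 0.6047 + 0.0000 = 0.6047.

Power ≈ 0.605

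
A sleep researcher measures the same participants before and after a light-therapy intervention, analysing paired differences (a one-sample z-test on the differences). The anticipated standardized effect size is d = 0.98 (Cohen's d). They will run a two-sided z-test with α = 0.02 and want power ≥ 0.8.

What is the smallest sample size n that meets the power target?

Set Φ(δ − 2.326) = 0.8; then δ − 2.326 = Φ⁻¹(0.8) = 0.842, giving δ = 3.168.
(Ignoring the negligible lower-tail rejection probability gives the usual closed-form inversion.)
δ = d·√n ⇒ n = (δ/d)² = (3.168 / 0.98)² = 10.45.
Rounding up, n = 11.

n = 11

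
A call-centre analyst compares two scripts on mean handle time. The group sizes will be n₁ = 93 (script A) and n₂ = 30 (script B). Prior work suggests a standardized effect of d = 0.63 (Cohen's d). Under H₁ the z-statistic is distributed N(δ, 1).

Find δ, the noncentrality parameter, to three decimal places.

δ = d / √(1/n₁ + 1/n₂) = 0.63 / √(1/93 + 1/30) = 3.0005

δ ≈ 3.000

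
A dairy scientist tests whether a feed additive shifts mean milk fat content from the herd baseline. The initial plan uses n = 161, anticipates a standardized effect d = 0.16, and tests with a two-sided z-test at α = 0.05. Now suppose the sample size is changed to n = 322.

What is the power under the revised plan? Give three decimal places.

With n = 322: δ = d·√n = 0.16 × √322 = 2.8711. Critical value z_{0.025} = 1.960.
Revised power = Φ(δ − 1.960) + Φ(−δ − 1.960) = Φ(0.911) + Φ(-4.831) = 0.8189 + 0.0000 = 0.8189.

Power ≈ 0.819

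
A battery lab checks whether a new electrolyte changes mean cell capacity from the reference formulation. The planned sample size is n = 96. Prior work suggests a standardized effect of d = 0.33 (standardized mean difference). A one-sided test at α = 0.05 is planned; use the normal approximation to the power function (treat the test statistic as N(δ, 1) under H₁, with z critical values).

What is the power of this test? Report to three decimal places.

Noncentrality parameter: δ = d·√n = 0.33 × √96 = 3.2333
One-sided α = 0.05 → critical value z_{0.05} = 1.645.
Power = Φ(δ − 1.645) = Φ(1.588) = 0.9439.

Power ≈ 0.944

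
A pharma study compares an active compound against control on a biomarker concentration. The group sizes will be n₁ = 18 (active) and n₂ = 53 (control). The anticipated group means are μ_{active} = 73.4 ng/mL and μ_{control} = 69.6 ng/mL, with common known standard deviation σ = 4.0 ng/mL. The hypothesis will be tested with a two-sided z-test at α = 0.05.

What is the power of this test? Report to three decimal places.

Standardized effect: d = |μ_{active} − μ_{control}| / σ = |73.4 − 69.6| / 4.0 = 0.9500
Noncentrality parameter: δ = d / √(1/n₁ + 1/n₂) = 0.9500 / √(1/18 + 1/53) = 3.4823
Two-sided α = 0.05 → critical value z_{0.025} = 1.960.
Power = Φ(δ − 1.960) + Φ(−δ − 1.960) = Φ(1.522) + Φ(-5.442) = 0.9360 + 0.0000 = 0.9360.

Power ≈ 0.936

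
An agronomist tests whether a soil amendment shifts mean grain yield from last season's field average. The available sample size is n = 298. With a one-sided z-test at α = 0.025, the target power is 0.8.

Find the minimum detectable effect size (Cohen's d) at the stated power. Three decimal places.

Need Φ(δ − 1.960) = 0.8, so δ = 1.960 + 0.842 = 2.802.
δ = d·√n ⇒ d = δ/√n = 2.802/√298 = 0.1623.

d ≈ 0.162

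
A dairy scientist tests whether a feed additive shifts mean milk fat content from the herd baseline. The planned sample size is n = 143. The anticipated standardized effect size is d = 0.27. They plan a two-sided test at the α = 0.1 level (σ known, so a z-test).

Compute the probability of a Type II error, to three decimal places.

Noncentrality parameter: δ = d·√n = 0.27 × √143 = 3.2287
Critical value for a two-sided test at α = 0.1: z_{α/2} = 1.645.
Power = Φ(δ − 1.645) + Φ(−δ − 1.645) = Φ(1.584) + Φ(-4.874) = 0.9434 + 0.0000 = 0.9434.
Type II error: β = 1 − power = 1 − 0.9434 = 0.0566.

β ≈ 0.057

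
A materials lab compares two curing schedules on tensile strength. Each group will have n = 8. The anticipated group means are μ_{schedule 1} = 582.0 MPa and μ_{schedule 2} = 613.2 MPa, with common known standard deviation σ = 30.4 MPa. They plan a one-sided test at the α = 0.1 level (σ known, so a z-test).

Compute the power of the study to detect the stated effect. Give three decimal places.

Power ≈ 0.780

Standardized effect: d = |μ_{schedule 1} − μ_{schedule 2}| / σ = |582.0 − 613.2| / 30.4 = 1.0263
Noncentrality parameter: δ = d·√(n/2) = 1.0263 × √(8/2) = 2.0526
Critical value for a one-sided test at α = 0.1: z_α = 1.282.
Power = Φ(δ − 1.282) = Φ(0.771) = 0.7797.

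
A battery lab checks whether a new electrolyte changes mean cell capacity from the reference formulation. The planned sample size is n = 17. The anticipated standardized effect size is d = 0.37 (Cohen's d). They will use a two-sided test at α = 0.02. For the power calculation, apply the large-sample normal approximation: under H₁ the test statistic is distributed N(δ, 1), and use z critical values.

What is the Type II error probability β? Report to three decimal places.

Noncentrality parameter: δ = d·√n = 0.37 × √17 = 1.5255
Critical value for a two-sided test at α = 0.02: z_{α/2} = 2.326.
Power = Φ(δ − 2.326) + Φ(−δ − 2.326) = Φ(-0.801) + Φ(-3.852) = 0.2116 + 0.0001 = 0.2117.
Type II error: β = 1 − power = 1 − 0.2117 = 0.7883.

β ≈ 0.788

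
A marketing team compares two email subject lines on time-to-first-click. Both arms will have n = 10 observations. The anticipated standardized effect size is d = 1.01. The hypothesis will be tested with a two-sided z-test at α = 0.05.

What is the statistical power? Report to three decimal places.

Power ≈ 0.617

Noncentrality parameter: δ = d·√(n/2) = 1.01 × √(10/2) = 2.2584
Critical value for a two-sided test at α = 0.05: z_{α/2} = 1.960.
Power = Φ(δ − 1.960) + Φ(−δ − 1.960) = Φ(0.298) + Φ(-4.218) = 0.6173 + 0.0000 = 0.6173.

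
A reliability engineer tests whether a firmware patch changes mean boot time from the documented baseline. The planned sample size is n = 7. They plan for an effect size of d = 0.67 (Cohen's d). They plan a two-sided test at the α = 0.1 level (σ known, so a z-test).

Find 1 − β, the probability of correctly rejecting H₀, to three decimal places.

Noncentrality parameter: δ = d·√n = 0.67 × √7 = 1.7727
Two-sided α = 0.1 → critical value z_{0.05} = 1.645.
Power = Φ(δ − 1.645) + Φ(−δ − 1.645) = Φ(0.128) + Φ(-3.418) = 0.5508 + 0.0003 = 0.5512.

Power ≈ 0.551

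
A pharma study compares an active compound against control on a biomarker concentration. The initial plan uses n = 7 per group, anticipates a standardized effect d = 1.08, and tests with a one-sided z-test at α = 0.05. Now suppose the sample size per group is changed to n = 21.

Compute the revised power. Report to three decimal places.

Power ≈ 0.968

With n = 21 per group: δ = d·√(n/2) = 1.08 × √(21/2) = 3.4996. Critical value z_{0.05} = 1.645.
Revised power = P(Z > 1.645 − δ) = Φ(1.855) = 0.9682.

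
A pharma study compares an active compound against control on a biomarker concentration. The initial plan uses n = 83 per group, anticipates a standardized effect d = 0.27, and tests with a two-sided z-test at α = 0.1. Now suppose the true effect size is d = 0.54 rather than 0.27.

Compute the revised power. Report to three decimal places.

Power ≈ 0.967

With d = 0.54: δ = d·√(n/2) = 0.54 × √(83/2) = 3.4787. Critical value z_{0.05} = 1.645.
Revised power = Φ(δ − 1.645) + Φ(−δ − 1.645) = Φ(1.834) + Φ(-5.124) = 0.9667 + 0.0000 = 0.9667.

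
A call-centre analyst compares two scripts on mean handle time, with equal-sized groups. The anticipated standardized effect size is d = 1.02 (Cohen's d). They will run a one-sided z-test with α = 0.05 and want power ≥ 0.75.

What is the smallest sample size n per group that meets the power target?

n = 11 per group

For power 0.75 need Φ(δ − z_{0.05}) = 0.75, so δ = z_{0.05} + z_{0.25} = 1.645 + 0.674 = 2.319.
δ = d·√(n/2) ⇒ n = 2(δ/d)² = 2 × (2.319 / 1.02)² = 10.34.
Round up to the next whole unit.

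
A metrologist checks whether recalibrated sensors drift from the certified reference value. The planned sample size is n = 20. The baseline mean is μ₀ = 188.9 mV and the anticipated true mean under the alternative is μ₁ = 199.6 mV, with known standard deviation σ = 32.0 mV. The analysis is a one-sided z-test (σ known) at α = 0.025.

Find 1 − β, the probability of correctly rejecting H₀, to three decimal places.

Power ≈ 0.321

Standardized effect: d = |μ₁ − μ₀| / σ = |199.6 − 188.9| / 32.0 = 0.3344
Noncentrality parameter: δ = d·√n = 0.3344 × √20 = 1.4954
Critical value for a one-sided test at α = 0.025: z_α = 1.960.
Power = Φ(δ − 1.960) = Φ(-0.465) = 0.3211.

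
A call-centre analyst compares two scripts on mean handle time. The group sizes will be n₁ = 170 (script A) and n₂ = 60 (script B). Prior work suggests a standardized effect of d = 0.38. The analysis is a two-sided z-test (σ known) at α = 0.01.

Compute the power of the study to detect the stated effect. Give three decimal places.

Noncentrality parameter: δ = d / √(1/n₁ + 1/n₂) = 0.38 / √(1/170 + 1/60) = 2.5306
Two-sided α = 0.01 → critical value z_{0.005} = 2.576.
Power = Φ(δ − 2.576) + Φ(−δ − 2.576) = Φ(-0.045) + Φ(-5.106) = 0.4820 + 0.0000 = 0.4820.

Power ≈ 0.482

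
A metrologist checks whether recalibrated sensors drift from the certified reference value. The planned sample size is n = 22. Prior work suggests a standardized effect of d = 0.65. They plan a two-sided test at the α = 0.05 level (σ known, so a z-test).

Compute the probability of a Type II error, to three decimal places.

β ≈ 0.138

Noncentrality parameter: δ = d·√n = 0.65 × √22 = 3.0488
Two-sided α = 0.05 → critical value z_{0.025} = 1.960.
Power = Φ(δ − 1.960) + Φ(−δ − 1.960) = Φ(1.089) + Φ(-5.009) = 0.8619 + 0.0000 = 0.8619.
Type II error: β = 1 − power = 1 − 0.8619 = 0.1381.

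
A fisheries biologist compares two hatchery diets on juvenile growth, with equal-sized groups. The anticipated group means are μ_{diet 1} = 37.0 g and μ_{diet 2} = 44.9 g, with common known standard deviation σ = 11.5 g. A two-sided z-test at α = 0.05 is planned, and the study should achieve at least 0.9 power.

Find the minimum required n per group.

Standardized effect: d = |μ_{diet 1} − μ_{diet 2}| / σ = |37.0 − 44.9| / 11.5 = 0.6870
Set Φ(δ − 1.960) = 0.9; then δ − 1.960 = Φ⁻¹(0.9) = 1.282, giving δ = 3.242.
(The Φ(−δ − z_{α/2}) term is vanishingly small for δ > 0 and is dropped in the standard sample-size formula.)
δ = d·√(n/2) ⇒ n = 2(δ/d)² = 2 × (3.242 / 0.6870)² = 44.53.
Round up to the next whole unit.

n = 45 per group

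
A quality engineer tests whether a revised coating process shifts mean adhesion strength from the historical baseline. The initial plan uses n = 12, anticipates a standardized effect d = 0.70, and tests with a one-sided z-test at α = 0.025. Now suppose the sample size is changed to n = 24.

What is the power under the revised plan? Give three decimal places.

Power ≈ 0.929

With n = 24: δ = d·√n = 0.70 × √24 = 3.4293. Critical value z_{0.025} = 1.960.
Revised power = Φ(δ − 1.960) = Φ(1.469) = 0.9291.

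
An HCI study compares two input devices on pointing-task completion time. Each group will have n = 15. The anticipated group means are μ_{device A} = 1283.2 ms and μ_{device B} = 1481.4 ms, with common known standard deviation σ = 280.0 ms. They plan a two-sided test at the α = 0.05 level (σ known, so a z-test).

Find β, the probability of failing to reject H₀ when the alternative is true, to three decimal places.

β ≈ 0.508

Standardized effect: d = |μ_{device A} − μ_{device B}| / σ = |1283.2 − 1481.4| / 280.0 = 0.7079
Noncentrality parameter: δ = d·√(n/2) = 0.7079 × √(15/2) = 1.9385
Two-sided α = 0.05 → critical value z_{0.025} = 1.960.
Power = Φ(δ − 1.960) + Φ(−δ − 1.960) = Φ(-0.021) + Φ(-3.899) = 0.4915 + 0.0000 = 0.4915.
Type II error: β = 1 − power = 1 − 0.4915 = 0.5085.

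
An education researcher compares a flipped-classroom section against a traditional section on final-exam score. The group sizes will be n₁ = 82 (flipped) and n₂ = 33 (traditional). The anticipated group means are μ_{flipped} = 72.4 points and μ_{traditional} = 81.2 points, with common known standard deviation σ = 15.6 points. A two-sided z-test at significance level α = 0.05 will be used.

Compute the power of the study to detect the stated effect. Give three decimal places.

Standardized effect: d = |μ_{flipped} − μ_{traditional}| / σ = |72.4 − 81.2| / 15.6 = 0.5641
Noncentrality parameter: δ = d / √(1/n₁ + 1/n₂) = 0.5641 / √(1/82 + 1/33) = 2.7364
Two-sided α = 0.05 → critical value z_{0.025} = 1.960.
Power = Φ(δ − 1.960) + Φ(−δ − 1.960) = Φ(0.776) + Φ(-4.696) = 0.7812 + 0.0000 = 0.7812.

Power ≈ 0.781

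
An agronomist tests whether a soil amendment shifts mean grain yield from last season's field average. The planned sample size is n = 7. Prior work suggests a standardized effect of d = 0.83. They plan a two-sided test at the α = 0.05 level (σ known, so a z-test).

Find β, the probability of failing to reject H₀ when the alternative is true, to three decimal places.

Noncentrality parameter: δ = d·√n = 0.83 × √7 = 2.1960
Two-sided α = 0.05 → critical value z_{0.025} = 1.960.
Power = Φ(δ − 1.960) + Φ(−δ − 1.960) = Φ(0.236) + Φ(-4.156) = 0.5933 + 0.0000 = 0.5933.
Type II error: β = 1 − power = 1 − 0.5933 = 0.4067.

β ≈ 0.407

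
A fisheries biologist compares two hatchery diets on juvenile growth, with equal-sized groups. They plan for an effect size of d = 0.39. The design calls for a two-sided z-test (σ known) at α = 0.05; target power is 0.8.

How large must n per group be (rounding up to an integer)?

Set Φ(δ − 1.960) = 0.8; then δ − 1.960 = Φ⁻¹(0.8) = 0.842, giving δ = 2.802.
(For δ > 0 the lower-tail rejection region contributes negligibly to power, so the one-term inversion is standard.)
δ = d·√(n/2) ⇒ n = 2(δ/d)² = 2 × (2.802 / 0.39)² = 103.21.
Rounding up, n = 104 per group.

n = 104 per group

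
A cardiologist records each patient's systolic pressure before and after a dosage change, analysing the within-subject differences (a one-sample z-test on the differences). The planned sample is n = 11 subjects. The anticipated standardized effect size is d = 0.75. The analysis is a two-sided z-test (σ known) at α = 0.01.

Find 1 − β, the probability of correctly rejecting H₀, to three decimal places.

Noncentrality parameter: λ = d·√n = 0.75 × √11 = 2.4875
Two-sided α = 0.01 → critical value z_{0.005} = 2.576.
Power = Φ(λ − 2.576) + Φ(−λ − 2.576) = Φ(-0.088) + Φ(-5.063) = 0.4648 + 0.0000 = 0.4648.

Power ≈ 0.465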